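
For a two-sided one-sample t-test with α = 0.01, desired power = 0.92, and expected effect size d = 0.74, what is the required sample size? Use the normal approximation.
n = 29

Sample size formula (one-sample t-test, normal approximation):
n = ((z_{α/2} + z_β) / d)²

z_{α/2} = 2.576 (for α = 0.01, two-sided)
z_β = 1.405 (for power = 0.92)
d = 0.74

n = ((2.576 + 1.405) / 0.74)²
n = (5.380)²
n ≈ 28.94
Round up to the next whole number: n = 29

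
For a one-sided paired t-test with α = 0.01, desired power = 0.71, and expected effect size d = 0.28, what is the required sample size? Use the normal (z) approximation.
n = 106 pairs

Sample size formula (paired t-test, normal approximation):
n = ((z_α + z_β) / d)²

z_α = 2.326 (for α = 0.01, one-sided)
z_β = 0.553 (for power = 0.71)
d = 0.28

n = ((2.326 + 0.553) / 0.28)²
n = (10.282)²
n ≈ 105.72
Round up to the next whole number: n = 106 pairs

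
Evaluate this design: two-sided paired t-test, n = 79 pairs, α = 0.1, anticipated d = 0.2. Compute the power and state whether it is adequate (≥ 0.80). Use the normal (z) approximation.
Power ≈ 0.55; the study is underpowered (power < 0.80)

Power calculation (paired t-test, normal approximation):
z_β = d · √n - z_{α/2}
z_β = 0.2 · √79 - 1.645
z_β = 0.2 · 8.888 - 1.645
z_β = 0.133

Power = Φ(z_β) = Φ(0.133) ≈ 0.553

Effect size d = 0.2 is small by Cohen's convention (0.2/0.5/0.8).

Threshold: power ≥ 0.80 is conventionally adequate.
Power ≈ 0.55 → the study is underpowered (power < 0.80).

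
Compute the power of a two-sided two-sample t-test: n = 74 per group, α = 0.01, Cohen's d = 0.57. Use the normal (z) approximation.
Power ≈ 0.81

Power calculation (two-sample t-test, normal approximation):
z_β = d · √(n/2) - z_{α/2}
z_β = 0.57 · √(74/2) - 2.576
z_β = 0.57 · 6.083 - 2.576
z_β = 0.891

Power = Φ(z_β) = Φ(0.891) ≈ 0.814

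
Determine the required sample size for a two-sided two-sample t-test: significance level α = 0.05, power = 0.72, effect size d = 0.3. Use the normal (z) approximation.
n = 144 per group

Sample size formula (two-sample t-test, normal approximation):
n = 2 · ((z_{α/2} + z_β) / d)²

z_{α/2} = 1.960 (for α = 0.05, two-sided)
z_β = 0.583 (for power = 0.72)
d = 0.3

n = 2 · ((1.960 + 0.583) / 0.3)²
n = 2 · (8.477)²
n ≈ 143.72
Round up to the next whole number: n = 144 per group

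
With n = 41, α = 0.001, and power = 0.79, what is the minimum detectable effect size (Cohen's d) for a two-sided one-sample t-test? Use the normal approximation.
d ≈ 0.64

Minimum detectable effect (one-sample t-test, normal approximation):
d = (z_{α/2} + z_β) / √n
d = (3.291 + 0.806) / √41
d = 4.097 / 6.403
d ≈ 0.64

By Cohen's convention (0.2 small / 0.5 medium / 0.8 large): medium effect.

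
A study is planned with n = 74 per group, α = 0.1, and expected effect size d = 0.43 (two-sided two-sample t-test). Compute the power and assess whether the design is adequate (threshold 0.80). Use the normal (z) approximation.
Power ≈ 0.83; the study is adequately powered (power ≥ 0.80)

Power calculation (two-sample t-test, normal approximation):
z_β = d · √(n/2) - z_{α/2}
z_β = 0.43 · √(74/2) - 1.645
z_β = 0.43 · 6.083 - 1.645
z_β = 0.971

Power = Φ(z_β) = Φ(0.971) ≈ 0.834

Effect size d = 0.43 is small by Cohen's convention (0.2/0.5/0.8).

Threshold: power ≥ 0.80 is conventionally adequate.
Power ≈ 0.83 → the study is adequately powered (power ≥ 0.80).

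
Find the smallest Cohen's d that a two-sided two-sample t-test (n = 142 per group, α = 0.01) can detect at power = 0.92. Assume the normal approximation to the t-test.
d ≈ 0.47

Minimum detectable effect (two-sample t-test, normal approximation):
d = (z_{α/2} + z_β) / √(n/2)
d = (2.576 + 1.405) / √(142/2)
d = 3.981 / 8.426
d ≈ 0.47

By Cohen's convention (0.2 small / 0.5 medium / 0.8 large): small effect.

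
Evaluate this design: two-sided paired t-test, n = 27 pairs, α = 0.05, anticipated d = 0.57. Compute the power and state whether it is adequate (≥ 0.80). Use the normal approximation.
Power ≈ 0.84; the study is adequately powered (power ≥ 0.80)

Power calculation (paired t-test, normal approximation):
z_β = d · √n - z_{α/2}
z_β = 0.57 · √27 - 1.960
z_β = 0.57 · 5.196 - 1.960
z_β = 1.002

Power = Φ(z_β) = Φ(1.002) ≈ 0.842

Effect size d = 0.57 is medium by Cohen's convention (0.2/0.5/0.8).

Threshold: power ≥ 0.80 is conventionally adequate.
Power ≈ 0.84 → the study is adequately powered (power ≥ 0.80).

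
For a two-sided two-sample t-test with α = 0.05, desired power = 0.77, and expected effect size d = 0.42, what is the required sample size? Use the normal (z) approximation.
n = 83 per group

Sample size formula (two-sample t-test, normal approximation):
n = 2 · ((z_{α/2} + z_β) / d)²

z_{α/2} = 1.960 (for α = 0.05, two-sided)
z_β = 0.739 (for power = 0.77)
d = 0.42

n = 2 · ((1.960 + 0.739) / 0.42)²
n = 2 · (6.426)²
n ≈ 82.59
Round up to the next whole number: n = 83 per group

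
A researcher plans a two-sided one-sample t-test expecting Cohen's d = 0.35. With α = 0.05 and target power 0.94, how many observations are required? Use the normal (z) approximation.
n = 101

Sample size formula (one-sample t-test, normal approximation):
n = ((z_{α/2} + z_β) / d)²

z_{α/2} = 1.960 (for α = 0.05, two-sided)
z_β = 1.555 (for power = 0.94)
d = 0.35

n = ((1.960 + 1.555) / 0.35)²
n = (10.043)²
n ≈ 100.86
Round up to the next whole number: n = 101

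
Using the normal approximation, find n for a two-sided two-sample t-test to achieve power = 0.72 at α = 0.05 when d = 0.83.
n = 19 per group

Sample size formula (two-sample t-test, normal approximation):
n = 2 · ((z_{α/2} + z_β) / d)²

z_{α/2} = 1.960 (for α = 0.05, two-sided)
z_β = 0.583 (for power = 0.72)
d = 0.83

n = 2 · ((1.960 + 0.583) / 0.83)²
n = 2 · (3.064)²
n ≈ 18.78
Round up to the next whole number: n = 19 per group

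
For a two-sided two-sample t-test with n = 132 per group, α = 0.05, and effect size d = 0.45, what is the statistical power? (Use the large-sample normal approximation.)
Power ≈ 0.96

Power calculation (two-sample t-test, normal approximation):
z_β = d · √(n/2) - z_{α/2}
z_β = 0.45 · √(132/2) - 1.960
z_β = 0.45 · 8.124 - 1.960
z_β = 1.696

Power = Φ(z_β) = Φ(1.696) ≈ 0.955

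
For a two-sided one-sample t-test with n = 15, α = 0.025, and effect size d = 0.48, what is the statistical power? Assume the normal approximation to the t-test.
Power ≈ 0.35

Power calculation (one-sample t-test, normal approximation):
z_β = d · √n - z_{α/2}
z_β = 0.48 · √15 - 2.241
z_β = 0.48 · 3.873 - 2.241
z_β = -0.382

Power = Φ(z_β) = Φ(-0.382) ≈ 0.351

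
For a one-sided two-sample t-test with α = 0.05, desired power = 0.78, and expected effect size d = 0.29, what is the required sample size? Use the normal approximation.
n = 139 per group

Sample size formula (two-sample t-test, normal approximation):
n = 2 · ((z_α + z_β) / d)²

z_α = 1.645 (for α = 0.05, one-sided)
z_β = 0.772 (for power = 0.78)
d = 0.29

n = 2 · ((1.645 + 0.772) / 0.29)²
n = 2 · (8.334)²
n ≈ 138.91
Round up to the next whole number: n = 139 per group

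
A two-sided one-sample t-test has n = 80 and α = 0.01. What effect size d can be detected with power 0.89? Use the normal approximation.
d ≈ 0.43

Minimum detectable effect (one-sample t-test, normal approximation):
d = (z_{α/2} + z_β) / √n
d = (2.576 + 1.227) / √80
d = 3.802 / 8.944
d ≈ 0.43

By Cohen's convention (0.2 small / 0.5 medium / 0.8 large): small effect.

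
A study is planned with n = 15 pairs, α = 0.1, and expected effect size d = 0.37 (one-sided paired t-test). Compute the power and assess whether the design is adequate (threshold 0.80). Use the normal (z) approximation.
Power ≈ 0.56; the study is underpowered (power < 0.80)

Power calculation (paired t-test, normal approximation):
z_β = d · √n - z_α
z_β = 0.37 · √15 - 1.282
z_β = 0.37 · 3.873 - 1.282
z_β = 0.151

Power = Φ(z_β) = Φ(0.151) ≈ 0.560

Effect size d = 0.37 is small by Cohen's convention (0.2/0.5/0.8).

Threshold: power ≥ 0.80 is conventionally adequate.
Power ≈ 0.56 → the study is underpowered (power < 0.80).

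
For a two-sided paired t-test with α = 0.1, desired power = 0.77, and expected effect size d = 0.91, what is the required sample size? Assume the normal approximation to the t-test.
n = 7 pairs

Sample size formula (paired t-test, normal approximation):
n = ((z_{α/2} + z_β) / d)²

z_{α/2} = 1.645 (for α = 0.1, two-sided)
z_β = 0.739 (for power = 0.77)
d = 0.91

n = ((1.645 + 0.739) / 0.91)²
n = (2.620)²
n ≈ 6.86
Round up to the next whole number: n = 7 pairs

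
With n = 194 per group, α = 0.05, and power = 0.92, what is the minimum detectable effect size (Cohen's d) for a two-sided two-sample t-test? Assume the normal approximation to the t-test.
d ≈ 0.34

Minimum detectable effect (two-sample t-test, normal approximation):
d = (z_{α/2} + z_β) / √(n/2)
d = (1.960 + 1.405) / √(194/2)
d = 3.365 / 9.849
d ≈ 0.34

By Cohen's convention (0.2 small / 0.5 medium / 0.8 large): small effect.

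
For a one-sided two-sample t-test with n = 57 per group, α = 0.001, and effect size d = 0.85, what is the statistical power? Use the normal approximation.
Power ≈ 0.93

Power calculation (two-sample t-test, normal approximation):
z_β = d · √(n/2) - z_α
z_β = 0.85 · √(57/2) - 3.090
z_β = 0.85 · 5.339 - 3.090
z_β = 1.448

Power = Φ(z_β) = Φ(1.448) ≈ 0.926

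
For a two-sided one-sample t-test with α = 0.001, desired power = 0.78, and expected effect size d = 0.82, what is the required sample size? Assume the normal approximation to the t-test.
n = 25

Sample size formula (one-sample t-test, normal approximation):
n = ((z_{α/2} + z_β) / d)²

z_{α/2} = 3.291 (for α = 0.001, two-sided)
z_β = 0.772 (for power = 0.78)
d = 0.82

n = ((3.291 + 0.772) / 0.82)²
n = (4.955)²
n ≈ 24.55
Round up to the next whole number: n = 25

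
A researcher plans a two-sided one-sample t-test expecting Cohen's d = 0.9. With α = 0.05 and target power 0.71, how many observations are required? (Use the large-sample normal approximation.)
n = 8

Sample size formula (one-sample t-test, normal approximation):
n = ((z_{α/2} + z_β) / d)²

z_{α/2} = 1.960 (for α = 0.05, two-sided)
z_β = 0.553 (for power = 0.71)
d = 0.9

n = ((1.960 + 0.553) / 0.9)²
n = (2.792)²
n ≈ 7.80
Round up to the next whole number: n = 8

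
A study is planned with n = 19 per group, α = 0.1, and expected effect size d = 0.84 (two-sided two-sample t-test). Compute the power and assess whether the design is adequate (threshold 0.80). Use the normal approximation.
Power ≈ 0.83; the study is adequately powered (power ≥ 0.80)

Power calculation (two-sample t-test, normal approximation):
z_β = d · √(n/2) - z_{α/2}
z_β = 0.84 · √(19/2) - 1.645
z_β = 0.84 · 3.082 - 1.645
z_β = 0.944

Power = Φ(z_β) = Φ(0.944) ≈ 0.827

Effect size d = 0.84 is large by Cohen's convention (0.2/0.5/0.8).

Threshold: power ≥ 0.80 is conventionally adequate.
Power ≈ 0.83 → the study is adequately powered (power ≥ 0.80).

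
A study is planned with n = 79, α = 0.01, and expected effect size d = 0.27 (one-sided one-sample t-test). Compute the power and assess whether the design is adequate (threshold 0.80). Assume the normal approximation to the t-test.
Power ≈ 0.53; the study is underpowered (power < 0.80)

Power calculation (one-sample t-test, normal approximation):
z_β = d · √n - z_α
z_β = 0.27 · √79 - 2.326
z_β = 0.27 · 8.888 - 2.326
z_β = 0.073

Power = Φ(z_β) = Φ(0.073) ≈ 0.529

Effect size d = 0.27 is small by Cohen's convention (0.2/0.5/0.8).

Threshold: power ≥ 0.80 is conventionally adequate.
Power ≈ 0.53 → the study is underpowered (power < 0.80).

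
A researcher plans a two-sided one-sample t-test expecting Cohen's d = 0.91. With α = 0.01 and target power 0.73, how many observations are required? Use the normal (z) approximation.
n = 13

Sample size formula (one-sample t-test, normal approximation):
n = ((z_{α/2} + z_β) / d)²

z_{α/2} = 2.576 (for α = 0.01, two-sided)
z_β = 0.613 (for power = 0.73)
d = 0.91

n = ((2.576 + 0.613) / 0.91)²
n = (3.504)²
n ≈ 12.28
Round up to the next whole number: n = 13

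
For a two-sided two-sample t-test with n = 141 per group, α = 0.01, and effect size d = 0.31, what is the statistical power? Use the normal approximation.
Power ≈ 0.51

Power calculation (two-sample t-test, normal approximation):
z_β = d · √(n/2) - z_{α/2}
z_β = 0.31 · √(141/2) - 2.576
z_β = 0.31 · 8.396 - 2.576
z_β = 0.027

Power = Φ(z_β) = Φ(0.027) ≈ 0.511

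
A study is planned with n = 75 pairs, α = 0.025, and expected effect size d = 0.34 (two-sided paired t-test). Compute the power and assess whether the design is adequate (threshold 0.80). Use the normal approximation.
Power ≈ 0.76; the study is underpowered (power < 0.80)

Power calculation (paired t-test, normal approximation):
z_β = d · √n - z_{α/2}
z_β = 0.34 · √75 - 2.241
z_β = 0.34 · 8.660 - 2.241
z_β = 0.703

Power = Φ(z_β) = Φ(0.703) ≈ 0.759

Effect size d = 0.34 is small by Cohen's convention (0.2/0.5/0.8).

Threshold: power ≥ 0.80 is conventionally adequate.
Power ≈ 0.76 → the study is underpowered (power < 0.80).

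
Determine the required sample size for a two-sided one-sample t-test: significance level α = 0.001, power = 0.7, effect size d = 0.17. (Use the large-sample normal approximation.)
n = 504

Sample size formula (one-sample t-test, normal approximation):
n = ((z_{α/2} + z_β) / d)²

z_{α/2} = 3.291 (for α = 0.001, two-sided)
z_β = 0.524 (for power = 0.7)
d = 0.17

n = ((3.291 + 0.524) / 0.17)²
n = (22.441)²
n ≈ 503.60
Round up to the next whole number: n = 504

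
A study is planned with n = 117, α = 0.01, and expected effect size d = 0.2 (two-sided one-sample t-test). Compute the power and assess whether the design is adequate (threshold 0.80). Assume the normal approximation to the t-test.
Power ≈ 0.34; the study is underpowered (power < 0.80)

Power calculation (one-sample t-test, normal approximation):
z_β = d · √n - z_{α/2}
z_β = 0.2 · √117 - 2.576
z_β = 0.2 · 10.817 - 2.576
z_β = -0.412

Power = Φ(z_β) = Φ(-0.412) ≈ 0.340

Effect size d = 0.2 is small by Cohen's convention (0.2/0.5/0.8).

Threshold: power ≥ 0.80 is conventionally adequate.
Power ≈ 0.34 → the study is underpowered (power < 0.80).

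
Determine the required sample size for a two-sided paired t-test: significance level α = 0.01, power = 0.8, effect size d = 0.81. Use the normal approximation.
n = 18 pairs

Sample size formula (paired t-test, normal approximation):
n = ((z_{α/2} + z_β) / d)²

z_{α/2} = 2.576 (for α = 0.01, two-sided)
z_β = 0.842 (for power = 0.8)
d = 0.81

n = ((2.576 + 0.842) / 0.81)²
n = (4.220)²
n ≈ 17.81
Round up to the next whole number: n = 18 pairs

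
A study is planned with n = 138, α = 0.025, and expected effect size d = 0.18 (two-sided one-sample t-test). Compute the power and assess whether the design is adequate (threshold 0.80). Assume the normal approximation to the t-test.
Power ≈ 0.45; the study is underpowered (power < 0.80)

Power calculation (one-sample t-test, normal approximation):
z_β = d · √n - z_{α/2}
z_β = 0.18 · √138 - 2.241
z_β = 0.18 · 11.747 - 2.241
z_β = -0.127

Power = Φ(z_β) = Φ(-0.127) ≈ 0.450

Effect size d = 0.18 is very small by Cohen's convention (0.2/0.5/0.8).

Threshold: power ≥ 0.80 is conventionally adequate.
Power ≈ 0.45 → the study is underpowered (power < 0.80).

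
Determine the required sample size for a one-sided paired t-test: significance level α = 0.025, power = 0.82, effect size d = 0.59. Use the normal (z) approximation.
n = 24 pairs

Sample size formula (paired t-test, normal approximation):
n = ((z_α + z_β) / d)²

z_α = 1.960 (for α = 0.025, one-sided)
z_β = 0.915 (for power = 0.82)
d = 0.59

n = ((1.960 + 0.915) / 0.59)²
n = (4.873)²
n ≈ 23.75
Round up to the next whole number: n = 24 pairs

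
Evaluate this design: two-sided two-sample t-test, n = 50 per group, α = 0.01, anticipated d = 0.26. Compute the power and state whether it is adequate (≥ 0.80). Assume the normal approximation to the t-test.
Power ≈ 0.10; the study is underpowered (power < 0.80)

Power calculation (two-sample t-test, normal approximation):
z_β = d · √(n/2) - z_{α/2}
z_β = 0.26 · √(50/2) - 2.576
z_β = 0.26 · 5.000 - 2.576
z_β = -1.276

Power = Φ(z_β) = Φ(-1.276) ≈ 0.101

Effect size d = 0.26 is small by Cohen's convention (0.2/0.5/0.8).

Threshold: power ≥ 0.80 is conventionally adequate.
Power ≈ 0.10 → the study is underpowered (power < 0.80).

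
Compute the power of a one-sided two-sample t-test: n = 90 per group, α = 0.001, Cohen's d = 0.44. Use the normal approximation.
Power ≈ 0.44

Power calculation (two-sample t-test, normal approximation):
z_β = d · √(n/2) - z_α
z_β = 0.44 · √(90/2) - 3.090
z_β = 0.44 · 6.708 - 3.090
z_β = -0.139

Power = Φ(z_β) = Φ(-0.139) ≈ 0.445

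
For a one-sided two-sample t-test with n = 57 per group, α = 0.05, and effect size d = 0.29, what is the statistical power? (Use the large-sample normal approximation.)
Power ≈ 0.46

Power calculation (two-sample t-test, normal approximation):
z_β = d · √(n/2) - z_α
z_β = 0.29 · √(57/2) - 1.645
z_β = 0.29 · 5.339 - 1.645
z_β = -0.097

Power = Φ(z_β) = Φ(-0.097) ≈ 0.461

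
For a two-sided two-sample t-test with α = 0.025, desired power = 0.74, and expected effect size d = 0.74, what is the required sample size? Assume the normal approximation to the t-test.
n = 31 per group

Sample size formula (two-sample t-test, normal approximation):
n = 2 · ((z_{α/2} + z_β) / d)²

z_{α/2} = 2.241 (for α = 0.025, two-sided)
z_β = 0.643 (for power = 0.74)
d = 0.74

n = 2 · ((2.241 + 0.643) / 0.74)²
n = 2 · (3.897)²
n ≈ 30.37
Round up to the next whole number: n = 31 per group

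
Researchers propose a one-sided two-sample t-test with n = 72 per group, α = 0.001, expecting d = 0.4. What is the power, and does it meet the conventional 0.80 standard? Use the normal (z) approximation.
Power ≈ 0.25; the study is underpowered (power < 0.80)

Power calculation (two-sample t-test, normal approximation):
z_β = d · √(n/2) - z_α
z_β = 0.4 · √(72/2) - 3.090
z_β = 0.4 · 6.000 - 3.090
z_β = -0.690

Power = Φ(z_β) = Φ(-0.690) ≈ 0.245

Effect size d = 0.4 is small by Cohen's convention (0.2/0.5/0.8).

Threshold: power ≥ 0.80 is conventionally adequate.
Power ≈ 0.25 → the study is underpowered (power < 0.80).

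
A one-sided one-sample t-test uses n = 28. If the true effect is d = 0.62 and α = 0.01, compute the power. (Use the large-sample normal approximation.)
Power ≈ 0.83

Power calculation (one-sample t-test, normal approximation):
z_β = d · √n - z_α
z_β = 0.62 · √28 - 2.326
z_β = 0.62 · 5.292 - 2.326
z_β = 0.954

Power = Φ(z_β) = Φ(0.954) ≈ 0.830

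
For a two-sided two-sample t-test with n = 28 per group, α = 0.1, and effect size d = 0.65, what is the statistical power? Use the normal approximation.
Power ≈ 0.78

Power calculation (two-sample t-test, normal approximation):
z_β = d · √(n/2) - z_{α/2}
z_β = 0.65 · √(28/2) - 1.645
z_β = 0.65 · 3.742 - 1.645
z_β = 0.787

Power = Φ(z_β) = Φ(0.787) ≈ 0.784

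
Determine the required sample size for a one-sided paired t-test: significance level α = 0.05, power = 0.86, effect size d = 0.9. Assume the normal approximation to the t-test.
n = 10 pairs

Sample size formula (paired t-test, normal approximation):
n = ((z_α + z_β) / d)²

z_α = 1.645 (for α = 0.05, one-sided)
z_β = 1.080 (for power = 0.86)
d = 0.9

n = ((1.645 + 1.080) / 0.9)²
n = (3.028)²
n ≈ 9.17
Round up to the next whole number: n = 10 pairs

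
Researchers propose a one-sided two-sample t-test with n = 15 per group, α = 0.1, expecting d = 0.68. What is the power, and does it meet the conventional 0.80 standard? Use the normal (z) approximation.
Power ≈ 0.72; the study is underpowered (power < 0.80)

Power calculation (two-sample t-test, normal approximation):
z_β = d · √(n/2) - z_α
z_β = 0.68 · √(15/2) - 1.282
z_β = 0.68 · 2.739 - 1.282
z_β = 0.581

Power = Φ(z_β) = Φ(0.581) ≈ 0.719

Effect size d = 0.68 is medium by Cohen's convention (0.2/0.5/0.8).

Threshold: power ≥ 0.80 is conventionally adequate.
Power ≈ 0.72 → the study is underpowered (power < 0.80).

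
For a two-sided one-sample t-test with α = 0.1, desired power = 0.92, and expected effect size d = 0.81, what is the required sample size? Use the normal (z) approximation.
n = 15

Sample size formula (one-sample t-test, normal approximation):
n = ((z_{α/2} + z_β) / d)²

z_{α/2} = 1.645 (for α = 0.1, two-sided)
z_β = 1.405 (for power = 0.92)
d = 0.81

n = ((1.645 + 1.405) / 0.81)²
n = (3.765)²
n ≈ 14.18
Round up to the next whole number: n = 15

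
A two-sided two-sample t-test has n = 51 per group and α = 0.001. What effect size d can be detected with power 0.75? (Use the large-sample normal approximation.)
d ≈ 0.79

Minimum detectable effect (two-sample t-test, normal approximation):
d = (z_{α/2} + z_β) / √(n/2)
d = (3.291 + 0.674) / √(51/2)
d = 3.965 / 5.050
d ≈ 0.79

By Cohen's convention (0.2 small / 0.5 medium / 0.8 large): medium effect.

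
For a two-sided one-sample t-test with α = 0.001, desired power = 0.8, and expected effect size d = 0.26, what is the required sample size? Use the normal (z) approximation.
n = 253

Sample size formula (one-sample t-test, normal approximation):
n = ((z_{α/2} + z_β) / d)²

z_{α/2} = 3.291 (for α = 0.001, two-sided)
z_β = 0.842 (for power = 0.8)
d = 0.26

n = ((3.291 + 0.842) / 0.26)²
n = (15.896)²
n ≈ 252.68
Round up to the next whole number: n = 253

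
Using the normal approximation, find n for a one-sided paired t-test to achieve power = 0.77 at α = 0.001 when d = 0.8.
n = 23 pairs

Sample size formula (paired t-test, normal approximation):
n = ((z_α + z_β) / d)²

z_α = 3.090 (for α = 0.001, one-sided)
z_β = 0.739 (for power = 0.77)
d = 0.8

n = ((3.090 + 0.739) / 0.8)²
n = (4.786)²
n ≈ 22.91
Round up to the next whole number: n = 23 pairs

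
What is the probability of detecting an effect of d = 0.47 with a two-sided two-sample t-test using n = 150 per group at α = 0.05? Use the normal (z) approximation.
Power ≈ 0.98

Power calculation (two-sample t-test, normal approximation):
z_β = d · √(n/2) - z_{α/2}
z_β = 0.47 · √(150/2) - 1.960
z_β = 0.47 · 8.660 - 1.960
z_β = 2.110

Power = Φ(z_β) = Φ(2.110) ≈ 0.983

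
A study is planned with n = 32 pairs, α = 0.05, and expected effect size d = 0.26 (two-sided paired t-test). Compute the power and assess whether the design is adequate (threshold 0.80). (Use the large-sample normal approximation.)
Power ≈ 0.31; the study is underpowered (power < 0.80)

Power calculation (paired t-test, normal approximation):
z_β = d · √n - z_{α/2}
z_β = 0.26 · √32 - 1.960
z_β = 0.26 · 5.657 - 1.960
z_β = -0.489

Power = Φ(z_β) = Φ(-0.489) ≈ 0.312

Effect size d = 0.26 is small by Cohen's convention (0.2/0.5/0.8).

Threshold: power ≥ 0.80 is conventionally adequate.
Power ≈ 0.31 → the study is underpowered (power < 0.80).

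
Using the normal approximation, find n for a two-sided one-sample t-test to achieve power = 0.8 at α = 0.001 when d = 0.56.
n = 55

Sample size formula (one-sample t-test, normal approximation):
n = ((z_{α/2} + z_β) / d)²

z_{α/2} = 3.291 (for α = 0.001, two-sided)
z_β = 0.842 (for power = 0.8)
d = 0.56

n = ((3.291 + 0.842) / 0.56)²
n = (7.380)²
n ≈ 54.46
Round up to the next whole number: n = 55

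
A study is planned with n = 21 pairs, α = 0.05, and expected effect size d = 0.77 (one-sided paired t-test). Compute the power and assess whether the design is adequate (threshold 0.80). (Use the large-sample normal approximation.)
Power ≈ 0.97; the study is adequately powered (power ≥ 0.80)

Power calculation (paired t-test, normal approximation):
z_β = d · √n - z_α
z_β = 0.77 · √21 - 1.645
z_β = 0.77 · 4.583 - 1.645
z_β = 1.884

Power = Φ(z_β) = Φ(1.884) ≈ 0.970

Effect size d = 0.77 is medium by Cohen's convention (0.2/0.5/0.8).

Threshold: power ≥ 0.80 is conventionally adequate.
Power ≈ 0.97 → the study is adequately powered (power ≥ 0.80).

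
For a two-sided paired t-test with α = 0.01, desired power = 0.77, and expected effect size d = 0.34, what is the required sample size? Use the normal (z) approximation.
n = 96 pairs

Sample size formula (paired t-test, normal approximation):
n = ((z_{α/2} + z_β) / d)²

z_{α/2} = 2.576 (for α = 0.01, two-sided)
z_β = 0.739 (for power = 0.77)
d = 0.34

n = ((2.576 + 0.739) / 0.34)²
n = (9.750)²
n ≈ 95.06
Round up to the next whole number: n = 96 pairs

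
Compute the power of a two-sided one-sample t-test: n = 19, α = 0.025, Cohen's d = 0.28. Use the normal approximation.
Power ≈ 0.15

Power calculation (one-sample t-test, normal approximation):
z_β = d · √n - z_{α/2}
z_β = 0.28 · √19 - 2.241
z_β = 0.28 · 4.359 - 2.241
z_β = -1.021

Power = Φ(z_β) = Φ(-1.021) ≈ 0.154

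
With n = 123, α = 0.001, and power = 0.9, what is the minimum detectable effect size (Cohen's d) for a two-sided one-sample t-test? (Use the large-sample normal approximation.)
d ≈ 0.41

Minimum detectable effect (one-sample t-test, normal approximation):
d = (z_{α/2} + z_β) / √n
d = (3.291 + 1.282) / √123
d = 4.572 / 11.091
d ≈ 0.41

By Cohen's convention (0.2 small / 0.5 medium / 0.8 large): small effect.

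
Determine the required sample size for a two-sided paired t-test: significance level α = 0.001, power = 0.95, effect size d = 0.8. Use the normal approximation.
n = 39 pairs

Sample size formula (paired t-test, normal approximation):
n = ((z_{α/2} + z_β) / d)²

z_{α/2} = 3.291 (for α = 0.001, two-sided)
z_β = 1.645 (for power = 0.95)
d = 0.8

n = ((3.291 + 1.645) / 0.8)²
n = (6.170)²
n ≈ 38.07
Round up to the next whole number: n = 39 pairs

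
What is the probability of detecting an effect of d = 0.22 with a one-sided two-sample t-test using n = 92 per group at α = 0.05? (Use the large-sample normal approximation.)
Power ≈ 0.44

Power calculation (two-sample t-test, normal approximation):
z_β = d · √(n/2) - z_α
z_β = 0.22 · √(92/2) - 1.645
z_β = 0.22 · 6.782 - 1.645
z_β = -0.153

Power = Φ(z_β) = Φ(-0.153) ≈ 0.439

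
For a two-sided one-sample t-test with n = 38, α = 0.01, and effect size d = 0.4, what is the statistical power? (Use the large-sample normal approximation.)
Power ≈ 0.46

Power calculation (one-sample t-test, normal approximation):
z_β = d · √n - z_{α/2}
z_β = 0.4 · √38 - 2.576
z_β = 0.4 · 6.164 - 2.576
z_β = -0.110

Power = Φ(z_β) = Φ(-0.110) ≈ 0.456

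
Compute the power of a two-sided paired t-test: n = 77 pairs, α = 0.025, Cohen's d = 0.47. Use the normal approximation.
Power ≈ 0.97

Power calculation (paired t-test, normal approximation):
z_β = d · √n - z_{α/2}
z_β = 0.47 · √77 - 2.241
z_β = 0.47 · 8.775 - 2.241
z_β = 1.883

Power = Φ(z_β) = Φ(1.883) ≈ 0.970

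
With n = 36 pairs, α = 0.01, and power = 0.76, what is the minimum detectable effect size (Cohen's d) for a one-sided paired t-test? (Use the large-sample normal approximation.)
d ≈ 0.51

Minimum detectable effect (paired t-test, normal approximation):
d = (z_α + z_β) / √n
d = (2.326 + 0.706) / √36
d = 3.033 / 6.000
d ≈ 0.51

By Cohen's convention (0.2 small / 0.5 medium / 0.8 large): medium effect.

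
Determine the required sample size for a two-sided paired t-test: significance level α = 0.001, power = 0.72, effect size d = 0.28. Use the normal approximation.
n = 192 pairs

Sample size formula (paired t-test, normal approximation):
n = ((z_{α/2} + z_β) / d)²

z_{α/2} = 3.291 (for α = 0.001, two-sided)
z_β = 0.583 (for power = 0.72)
d = 0.28

n = ((3.291 + 0.583) / 0.28)²
n = (13.836)²
n ≈ 191.43
Round up to the next whole number: n = 192 pairs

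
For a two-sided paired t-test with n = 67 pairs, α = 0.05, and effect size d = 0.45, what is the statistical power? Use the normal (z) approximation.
Power ≈ 0.96

Power calculation (paired t-test, normal approximation):
z_β = d · √n - z_{α/2}
z_β = 0.45 · √67 - 1.960
z_β = 0.45 · 8.185 - 1.960
z_β = 1.723

Power = Φ(z_β) = Φ(1.723) ≈ 0.958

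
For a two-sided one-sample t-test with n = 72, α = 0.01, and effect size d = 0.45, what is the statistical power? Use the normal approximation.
Power ≈ 0.89

Power calculation (one-sample t-test, normal approximation):
z_β = d · √n - z_{α/2}
z_β = 0.45 · √72 - 2.576
z_β = 0.45 · 8.485 - 2.576
z_β = 1.243

Power = Φ(z_β) = Φ(1.243) ≈ 0.893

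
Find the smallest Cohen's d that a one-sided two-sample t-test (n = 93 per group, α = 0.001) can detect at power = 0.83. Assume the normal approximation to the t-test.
d ≈ 0.59

Minimum detectable effect (two-sample t-test, normal approximation):
d = (z_α + z_β) / √(n/2)
d = (3.090 + 0.954) / √(93/2)
d = 4.044 / 6.819
d ≈ 0.59

By Cohen's convention (0.2 small / 0.5 medium / 0.8 large): medium effect.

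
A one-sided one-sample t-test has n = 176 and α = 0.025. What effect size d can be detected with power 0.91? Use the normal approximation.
d ≈ 0.25

Minimum detectable effect (one-sample t-test, normal approximation):
d = (z_α + z_β) / √n
d = (1.960 + 1.341) / √176
d = 3.301 / 13.266
d ≈ 0.25

By Cohen's convention (0.2 small / 0.5 medium / 0.8 large): small effect.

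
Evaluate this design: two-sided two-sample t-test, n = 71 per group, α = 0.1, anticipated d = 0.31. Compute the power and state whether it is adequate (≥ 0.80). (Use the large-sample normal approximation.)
Power ≈ 0.58; the study is underpowered (power < 0.80)

Power calculation (two-sample t-test, normal approximation):
z_β = d · √(n/2) - z_{α/2}
z_β = 0.31 · √(71/2) - 1.645
z_β = 0.31 · 5.958 - 1.645
z_β = 0.202

Power = Φ(z_β) = Φ(0.202) ≈ 0.580

Effect size d = 0.31 is small by Cohen's convention (0.2/0.5/0.8).

Threshold: power ≥ 0.80 is conventionally adequate.
Power ≈ 0.58 → the study is underpowered (power < 0.80).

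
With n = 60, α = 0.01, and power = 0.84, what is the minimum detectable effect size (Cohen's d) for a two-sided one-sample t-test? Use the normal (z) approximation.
d ≈ 0.46

Minimum detectable effect (one-sample t-test, normal approximation):
d = (z_{α/2} + z_β) / √n
d = (2.576 + 0.994) / √60
d = 3.570 / 7.746
d ≈ 0.46

By Cohen's convention (0.2 small / 0.5 medium / 0.8 large): small effect.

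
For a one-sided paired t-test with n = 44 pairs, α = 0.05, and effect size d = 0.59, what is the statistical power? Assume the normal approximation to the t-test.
Power ≈ 0.99

Power calculation (paired t-test, normal approximation):
z_β = d · √n - z_α
z_β = 0.59 · √44 - 1.645
z_β = 0.59 · 6.633 - 1.645
z_β = 2.269

Power = Φ(z_β) = Φ(2.269) ≈ 0.988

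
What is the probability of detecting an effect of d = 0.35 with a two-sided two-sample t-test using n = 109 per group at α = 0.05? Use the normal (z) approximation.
Power ≈ 0.73

Power calculation (two-sample t-test, normal approximation):
z_β = d · √(n/2) - z_{α/2}
z_β = 0.35 · √(109/2) - 1.960
z_β = 0.35 · 7.382 - 1.960
z_β = 0.624

Power = Φ(z_β) = Φ(0.624) ≈ 0.734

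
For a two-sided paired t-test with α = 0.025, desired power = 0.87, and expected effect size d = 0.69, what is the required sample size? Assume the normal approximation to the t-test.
n = 24 pairs

Sample size formula (paired t-test, normal approximation):
n = ((z_{α/2} + z_β) / d)²

z_{α/2} = 2.241 (for α = 0.025, two-sided)
z_β = 1.126 (for power = 0.87)
d = 0.69

n = ((2.241 + 1.126) / 0.69)²
n = (4.880)²
n ≈ 23.81
Round up to the next whole number: n = 24 pairs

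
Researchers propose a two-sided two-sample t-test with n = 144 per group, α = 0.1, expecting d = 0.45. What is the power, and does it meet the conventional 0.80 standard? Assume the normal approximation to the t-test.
Power ≈ 0.99; the study is adequately powered (power ≥ 0.80)

Power calculation (two-sample t-test, normal approximation):
z_β = d · √(n/2) - z_{α/2}
z_β = 0.45 · √(144/2) - 1.645
z_β = 0.45 · 8.485 - 1.645
z_β = 2.174

Power = Φ(z_β) = Φ(2.174) ≈ 0.985

Effect size d = 0.45 is small by Cohen's convention (0.2/0.5/0.8).

Threshold: power ≥ 0.80 is conventionally adequate.
Power ≈ 0.99 → the study is adequately powered (power ≥ 0.80).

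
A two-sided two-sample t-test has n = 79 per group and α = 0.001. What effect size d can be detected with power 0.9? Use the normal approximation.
d ≈ 0.73

Minimum detectable effect (two-sample t-test, normal approximation):
d = (z_{α/2} + z_β) / √(n/2)
d = (3.291 + 1.282) / √(79/2)
d = 4.572 / 6.285
d ≈ 0.73

By Cohen's convention (0.2 small / 0.5 medium / 0.8 large): medium effect.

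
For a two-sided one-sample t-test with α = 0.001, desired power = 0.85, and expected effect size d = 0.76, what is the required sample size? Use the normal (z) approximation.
n = 33

Sample size formula (one-sample t-test, normal approximation):
n = ((z_{α/2} + z_β) / d)²

z_{α/2} = 3.291 (for α = 0.001, two-sided)
z_β = 1.036 (for power = 0.85)
d = 0.76

n = ((3.291 + 1.036) / 0.76)²
n = (5.693)²
n ≈ 32.41
Round up to the next whole number: n = 33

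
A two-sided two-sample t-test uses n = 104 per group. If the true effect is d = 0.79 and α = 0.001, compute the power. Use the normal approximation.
Power ≈ 0.99

Power calculation (two-sample t-test, normal approximation):
z_β = d · √(n/2) - z_{α/2}
z_β = 0.79 · √(104/2) - 3.291
z_β = 0.79 · 7.211 - 3.291
z_β = 2.406

Power = Φ(z_β) = Φ(2.406) ≈ 0.992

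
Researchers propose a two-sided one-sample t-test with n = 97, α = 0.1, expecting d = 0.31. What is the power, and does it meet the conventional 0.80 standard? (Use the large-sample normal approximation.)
Power ≈ 0.92; the study is adequately powered (power ≥ 0.80)

Power calculation (one-sample t-test, normal approximation):
z_β = d · √n - z_{α/2}
z_β = 0.31 · √97 - 1.645
z_β = 0.31 · 9.849 - 1.645
z_β = 1.408

Power = Φ(z_β) = Φ(1.408) ≈ 0.920

Effect size d = 0.31 is small by Cohen's convention (0.2/0.5/0.8).

Threshold: power ≥ 0.80 is conventionally adequate.
Power ≈ 0.92 → the study is adequately powered (power ≥ 0.80).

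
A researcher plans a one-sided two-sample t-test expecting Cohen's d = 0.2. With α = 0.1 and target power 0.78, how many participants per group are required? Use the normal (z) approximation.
n = 211 per group

Sample size formula (two-sample t-test, normal approximation):
n = 2 · ((z_α + z_β) / d)²

z_α = 1.282 (for α = 0.1, one-sided)
z_β = 0.772 (for power = 0.78)
d = 0.2

n = 2 · ((1.282 + 0.772) / 0.2)²
n = 2 · (10.270)²
n ≈ 210.95
Round up to the next whole number: n = 211 per group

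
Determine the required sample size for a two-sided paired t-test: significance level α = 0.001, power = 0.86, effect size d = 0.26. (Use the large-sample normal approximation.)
n = 283 pairs

Sample size formula (paired t-test, normal approximation):
n = ((z_{α/2} + z_β) / d)²

z_{α/2} = 3.291 (for α = 0.001, two-sided)
z_β = 1.080 (for power = 0.86)
d = 0.26

n = ((3.291 + 1.080) / 0.26)²
n = (16.812)²
n ≈ 282.64
Round up to the next whole number: n = 283 pairs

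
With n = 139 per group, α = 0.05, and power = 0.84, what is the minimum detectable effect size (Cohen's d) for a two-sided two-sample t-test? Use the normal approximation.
d ≈ 0.35

Minimum detectable effect (two-sample t-test, normal approximation):
d = (z_{α/2} + z_β) / √(n/2)
d = (1.960 + 0.994) / √(139/2)
d = 2.954 / 8.337
d ≈ 0.35

By Cohen's convention (0.2 small / 0.5 medium / 0.8 large): small effect.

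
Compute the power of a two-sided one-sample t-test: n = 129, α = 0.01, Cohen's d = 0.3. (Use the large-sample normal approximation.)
Power ≈ 0.80

Power calculation (one-sample t-test, normal approximation):
z_β = d · √n - z_{α/2}
z_β = 0.3 · √129 - 2.576
z_β = 0.3 · 11.358 - 2.576
z_β = 0.832

Power = Φ(z_β) = Φ(0.832) ≈ 0.797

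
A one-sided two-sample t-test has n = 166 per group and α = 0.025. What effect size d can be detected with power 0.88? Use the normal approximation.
d ≈ 0.34

Minimum detectable effect (two-sample t-test, normal approximation):
d = (z_α + z_β) / √(n/2)
d = (1.960 + 1.175) / √(166/2)
d = 3.135 / 9.110
d ≈ 0.34

By Cohen's convention (0.2 small / 0.5 medium / 0.8 large): small effect.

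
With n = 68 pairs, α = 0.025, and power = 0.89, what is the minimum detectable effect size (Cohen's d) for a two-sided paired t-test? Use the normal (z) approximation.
d ≈ 0.42

Minimum detectable effect (paired t-test, normal approximation):
d = (z_{α/2} + z_β) / √n
d = (2.241 + 1.227) / √68
d = 3.468 / 8.246
d ≈ 0.42

By Cohen's convention (0.2 small / 0.5 medium / 0.8 large): small effect.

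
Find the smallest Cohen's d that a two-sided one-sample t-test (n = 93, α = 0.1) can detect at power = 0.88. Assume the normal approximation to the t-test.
d ≈ 0.29

Minimum detectable effect (one-sample t-test, normal approximation):
d = (z_{α/2} + z_β) / √n
d = (1.645 + 1.175) / √93
d = 2.820 / 9.644
d ≈ 0.29

By Cohen's convention (0.2 small / 0.5 medium / 0.8 large): small effect.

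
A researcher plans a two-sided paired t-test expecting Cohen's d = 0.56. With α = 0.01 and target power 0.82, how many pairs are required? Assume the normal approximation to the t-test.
n = 39 pairs

Sample size formula (paired t-test, normal approximation):
n = ((z_{α/2} + z_β) / d)²

z_{α/2} = 2.576 (for α = 0.01, two-sided)
z_β = 0.915 (for power = 0.82)
d = 0.56

n = ((2.576 + 0.915) / 0.56)²
n = (6.234)²
n ≈ 38.86
Round up to the next whole number: n = 39 pairs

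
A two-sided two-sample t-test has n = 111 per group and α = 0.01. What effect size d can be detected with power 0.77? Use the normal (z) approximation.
d ≈ 0.44

Minimum detectable effect (two-sample t-test, normal approximation):
d = (z_{α/2} + z_β) / √(n/2)
d = (2.576 + 0.739) / √(111/2)
d = 3.315 / 7.450
d ≈ 0.44

By Cohen's convention (0.2 small / 0.5 medium / 0.8 large): small effect.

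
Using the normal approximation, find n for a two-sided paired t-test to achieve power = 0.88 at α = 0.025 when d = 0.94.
n = 14 pairs

Sample size formula (paired t-test, normal approximation):
n = ((z_{α/2} + z_β) / d)²

z_{α/2} = 2.241 (for α = 0.025, two-sided)
z_β = 1.175 (for power = 0.88)
d = 0.94

n = ((2.241 + 1.175) / 0.94)²
n = (3.634)²
n ≈ 13.21
Round up to the next whole number: n = 14 pairs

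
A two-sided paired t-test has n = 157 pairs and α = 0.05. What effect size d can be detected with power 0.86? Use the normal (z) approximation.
d ≈ 0.24

Minimum detectable effect (paired t-test, normal approximation):
d = (z_{α/2} + z_β) / √n
d = (1.960 + 1.080) / √157
d = 3.040 / 12.530
d ≈ 0.24

By Cohen's convention (0.2 small / 0.5 medium / 0.8 large): small effect.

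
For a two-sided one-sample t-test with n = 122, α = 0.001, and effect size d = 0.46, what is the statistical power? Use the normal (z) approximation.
Power ≈ 0.96

Power calculation (one-sample t-test, normal approximation):
z_β = d · √n - z_{α/2}
z_β = 0.46 · √122 - 3.291
z_β = 0.46 · 11.045 - 3.291
z_β = 1.790

Power = Φ(z_β) = Φ(1.790) ≈ 0.963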